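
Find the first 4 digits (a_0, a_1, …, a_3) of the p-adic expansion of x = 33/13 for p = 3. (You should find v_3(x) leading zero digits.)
(a_0, …, a_3) = (0, 2, 1, 0)

v_3(33/13) = 1, so a_0 = ... = a_0 = 0. Factor out: x = 3^1 · u with u = 11/13 a unit in ℤ_3. Expand u iteratively via a_{v+i} = u_i mod 3, u_{i+1} = (u_i − a_{v+i})/3:
  u_0 = 11/13;  a_1 = 2;  u_1 = (u_0 − 2)/3 = -5/13
  u_1 = -5/13;  a_2 = 1;  u_2 = (u_1 − 1)/3 = -6/13
  u_2 = -6/13;  a_3 = 0;  u_3 = (u_2 − 0)/3 = -2/13
Digits: (0, 2, 1, 0).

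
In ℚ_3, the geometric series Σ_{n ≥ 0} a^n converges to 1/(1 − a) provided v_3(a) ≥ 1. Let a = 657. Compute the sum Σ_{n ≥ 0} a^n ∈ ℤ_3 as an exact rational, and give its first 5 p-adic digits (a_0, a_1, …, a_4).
Σ a^n = 1/(1 − a) = -1/656;  first 5 digits = (1, 0, 1, 0, 0)

v_3(a) = 2 ≥ 1, so the series converges in ℤ_3 to 1/(1 − a) = 1/(1 − 657) = -1/656. Expand this rational in ℤ_3: compute digits iteratively via d_i = x_i mod 3, x_{i+1} = (x_i − d_i)/3. The first 5 digits are (1, 0, 1, 0, 0).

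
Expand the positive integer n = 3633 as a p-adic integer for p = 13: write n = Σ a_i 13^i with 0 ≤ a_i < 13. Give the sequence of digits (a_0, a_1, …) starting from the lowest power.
(a_0, a_1, …) = (6, 6, 8, 1)

Repeated division by 13 gives the digits low-to-high: 3633 = 6 + 6·13^1 + 8·13^2 + 1·13^3. Digit sequence: (6, 6, 8, 1).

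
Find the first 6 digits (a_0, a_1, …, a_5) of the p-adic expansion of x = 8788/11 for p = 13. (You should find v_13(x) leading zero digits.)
(a_0, …, a_5) = (0, 0, 0, 11, 11, 5)

v_13(8788/11) = 3, so a_0 = ... = a_2 = 0. Factor out: x = 13^3 · u with u = 4/11 a unit in ℤ_13. Expand u iteratively via a_{v+i} = u_i mod 13, u_{i+1} = (u_i − a_{v+i})/13:
  u_0 = 4/11;  a_3 = 11;  u_1 = (u_0 − 11)/13 = -9/11
  u_1 = -9/11;  a_4 = 11;  u_2 = (u_1 − 11)/13 = -10/11
  u_2 = -10/11;  a_5 = 5;  u_3 = (u_2 − 5)/13 = -5/11
Digits: (0, 0, 0, 11, 11, 5).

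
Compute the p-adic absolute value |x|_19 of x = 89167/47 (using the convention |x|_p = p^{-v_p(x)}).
|89167/47|_19 = 1/6859

Step 1 — compute v_19(x) by factoring powers of 19 out of the numerator and denominator: v_19(89167/47) = 3. Step 2 — apply |x|_p = p^{-v_p(x)} = 19^{-3} = 1/6859.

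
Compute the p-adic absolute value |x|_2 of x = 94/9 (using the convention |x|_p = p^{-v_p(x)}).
|94/9|_2 = 1/2

Step 1 — compute v_2(x) by factoring powers of 2 out of the numerator and denominator: v_2(94/9) = 1. Step 2 — apply |x|_p = p^{-v_p(x)} = 2^{-1} = 1/2.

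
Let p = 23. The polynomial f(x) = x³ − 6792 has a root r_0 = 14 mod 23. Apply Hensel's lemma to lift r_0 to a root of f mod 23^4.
r_3 = 167408 (mod 279841)

Hensel: r_{i+1} = r_i − f(r_i)/f′(r_i) mod 23^{i+2}, where f′(x) = 3x². Iterate:
  r_0 = 14 (mod 23)
  r_1 = 244 (mod 529)
  r_2 = 9237 (mod 12167)
  r_3 = 167408 (mod 279841)
Final: r = 167408 with f(r) ≡ 0 mod 23^4.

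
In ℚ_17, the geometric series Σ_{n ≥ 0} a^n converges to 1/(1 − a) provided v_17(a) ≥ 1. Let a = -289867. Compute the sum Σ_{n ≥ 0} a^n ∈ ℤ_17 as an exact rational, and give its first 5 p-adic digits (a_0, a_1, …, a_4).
Σ a^n = 1/(1 − a) = 1/289868;  first 5 digits = (1, 0, 0, 9, 13)

v_17(a) = 3 ≥ 1, so the series converges in ℤ_17 to 1/(1 − a) = 1/(1 − (-289867)) = 1/289868. Expand this rational in ℤ_17: compute digits iteratively via d_i = x_i mod 17, x_{i+1} = (x_i − d_i)/17. The first 5 digits are (1, 0, 0, 9, 13).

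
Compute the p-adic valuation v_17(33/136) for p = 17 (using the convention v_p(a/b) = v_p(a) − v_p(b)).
v_17(33/136) = -1

Factor powers of 17 from the numerator and denominator of the reduced fraction: 33 = 17^0 · 33 and 136 = 17^1 · 8. Apply v_p(a/b) = v_p(a) − v_p(b): v_17(33/136) = 0 − 1 = -1.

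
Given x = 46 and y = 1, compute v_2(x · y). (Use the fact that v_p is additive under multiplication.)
v_2(46) = 1

v_p(x) = 1 (factor: 46 = 2^1 · 23); v_p(y) = 0 (factor: 1 = 2^0 · 1). Additivity: v_p(xy) = v_p(x) + v_p(y) = 1 + 0 = 1. (Direct check: xy = 46 = 2^1 · (23).)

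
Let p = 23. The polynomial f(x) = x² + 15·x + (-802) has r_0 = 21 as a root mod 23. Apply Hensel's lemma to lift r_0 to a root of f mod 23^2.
r_1 = 458 (mod 529)

Hensel: r_{i+1} = r_i − f(r_i)·(f′(r_i))^{-1} mod 23^{i+2}, f′(x) = 2x + 15. Iterate:
  r_0 = 21 (mod 23)
  r_1 = 458 (mod 529)
Final: r = 458 satisfies f(r) ≡ 0 mod 23^2.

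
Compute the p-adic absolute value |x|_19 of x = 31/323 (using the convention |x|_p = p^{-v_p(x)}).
|31/323|_19 = 19

Step 1 — compute v_19(x) by factoring powers of 19 out of the numerator and denominator: v_19(31/323) = -1. Step 2 — apply |x|_p = p^{-v_p(x)} = 19^{1} = 19.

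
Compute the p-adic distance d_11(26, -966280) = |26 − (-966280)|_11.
d_11(26, -966280) = 1/161051

Step 1 — x − y = 26 − (-966280) = 966306. Step 2 — v_11(966306) = 5 (factor: 966306 = (11^5 · 6); the sign does not affect v_p). Step 3 — |x − y|_11 = 11^{-5} = 1/161051.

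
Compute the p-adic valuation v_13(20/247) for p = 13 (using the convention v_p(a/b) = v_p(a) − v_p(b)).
v_13(20/247) = -1

Factor powers of 13 from the numerator and denominator of the reduced fraction: 20 = 13^0 · 20 and 247 = 13^1 · 19. Apply v_p(a/b) = v_p(a) − v_p(b): v_13(20/247) = 0 − 1 = -1.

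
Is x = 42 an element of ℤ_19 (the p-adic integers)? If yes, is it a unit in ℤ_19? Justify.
x ∈ ℤ_19^× (unit); v_19(x) = 0

ℤ_19 = {x ∈ ℚ_19 : v_19(x) ≥ 0} and ℤ_19^× = {x ∈ ℤ_19 : v_19(x) = 0}. Here v_19(42) = v_19(num) − v_19(den) = 0; compare against these criteria.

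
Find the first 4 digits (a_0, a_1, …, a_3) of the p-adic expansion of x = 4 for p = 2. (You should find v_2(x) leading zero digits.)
(a_0, …, a_3) = (0, 0, 1, 0)

v_2(4) = 2, so a_0 = ... = a_1 = 0. Factor out: x = 2^2 · u with u = 1 a unit in ℤ_2. Expand u iteratively via a_{v+i} = u_i mod 2, u_{i+1} = (u_i − a_{v+i})/2:
  u_0 = 1;  a_2 = 1;  u_1 = (u_0 − 1)/2 = 0
  u_1 = 0;  a_3 = 0;  u_2 = (u_1 − 0)/2 = 0
Digits: (0, 0, 1, 0).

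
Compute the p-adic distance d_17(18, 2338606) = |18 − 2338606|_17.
d_17(18, 2338606) = 1/83521

Step 1 — x − y = 18 − 2338606 = -2338588. Step 2 — v_17(-2338588) = 4 (factor: -2338588 = −(17^4 · 28); the sign does not affect v_p). Step 3 — |x − y|_17 = 17^{-4} = 1/83521.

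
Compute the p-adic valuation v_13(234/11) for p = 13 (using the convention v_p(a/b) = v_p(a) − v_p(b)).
v_13(234/11) = 1

Factor powers of 13 from the numerator and denominator of the reduced fraction: 234 = 13^1 · 18 and 11 = 13^0 · 11. Apply v_p(a/b) = v_p(a) − v_p(b): v_13(234/11) = 1 − 0 = 1.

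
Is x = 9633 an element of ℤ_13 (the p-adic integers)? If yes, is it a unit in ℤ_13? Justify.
x ∈ ℤ_13 but not a unit; v_13(x) = 2 > 0

ℤ_13 = {x ∈ ℚ_13 : v_13(x) ≥ 0} and ℤ_13^× = {x ∈ ℤ_13 : v_13(x) = 0}. Here v_13(9633) = v_13(num) − v_13(den) = 2; compare against these criteria.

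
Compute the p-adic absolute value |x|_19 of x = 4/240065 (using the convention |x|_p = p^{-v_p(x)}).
|4/240065|_19 = 6859

Step 1 — compute v_19(x) by factoring powers of 19 out of the numerator and denominator: v_19(4/240065) = -3. Step 2 — apply |x|_p = p^{-v_p(x)} = 19^{3} = 6859.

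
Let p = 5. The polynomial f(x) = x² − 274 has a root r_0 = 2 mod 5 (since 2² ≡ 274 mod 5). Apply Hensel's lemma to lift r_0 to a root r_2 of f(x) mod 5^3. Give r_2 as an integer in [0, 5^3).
r_2 = 32 (mod 125)

Hensel's recurrence: r_{i+1} = r_i − f(r_i)·(f′(r_i))^{-1} mod 5^{i+2}, with f′(x) = 2x. Iterate:
  r_0 = 2 (mod 5)
  r_1 = 7 (mod 25)
  r_2 = 32 (mod 125)
Final: r_2 = 32, and one checks f(r_2) ≡ 0 mod 5^3.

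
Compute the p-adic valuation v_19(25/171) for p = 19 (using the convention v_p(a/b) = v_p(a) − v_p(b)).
v_19(25/171) = -1

Factor powers of 19 from the numerator and denominator of the reduced fraction: 25 = 19^0 · 25 and 171 = 19^1 · 9. Apply v_p(a/b) = v_p(a) − v_p(b): v_19(25/171) = 0 − 1 = -1.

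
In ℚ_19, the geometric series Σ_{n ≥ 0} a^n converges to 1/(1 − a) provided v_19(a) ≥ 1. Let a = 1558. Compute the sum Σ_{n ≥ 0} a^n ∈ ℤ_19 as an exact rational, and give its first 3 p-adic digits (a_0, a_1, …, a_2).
Σ a^n = 1/(1 − a) = -1/1557;  first 3 digits = (1, 6, 2)

v_19(a) = 1 ≥ 1, so the series converges in ℤ_19 to 1/(1 − a) = 1/(1 − 1558) = -1/1557. Expand this rational in ℤ_19: compute digits iteratively via d_i = x_i mod 19, x_{i+1} = (x_i − d_i)/19. The first 3 digits are (1, 6, 2).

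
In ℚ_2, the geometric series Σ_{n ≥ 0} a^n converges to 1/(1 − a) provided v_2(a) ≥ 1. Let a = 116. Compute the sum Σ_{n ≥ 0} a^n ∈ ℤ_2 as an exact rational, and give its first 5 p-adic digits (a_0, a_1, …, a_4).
Σ a^n = 1/(1 − a) = -1/115;  first 5 digits = (1, 0, 1, 0, 0)

v_2(a) = 2 ≥ 1, so the series converges in ℤ_2 to 1/(1 − a) = 1/(1 − 116) = -1/115. Expand this rational in ℤ_2: compute digits iteratively via d_i = x_i mod 2, x_{i+1} = (x_i − d_i)/2. The first 5 digits are (1, 0, 1, 0, 0).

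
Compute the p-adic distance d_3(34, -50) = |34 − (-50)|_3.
d_3(34, -50) = 1/3

Step 1 — x − y = 34 − (-50) = 84. Step 2 — v_3(84) = 1 (factor: 84 = (3^1 · 28); the sign does not affect v_p). Step 3 — |x − y|_3 = 3^{-1} = 1/3.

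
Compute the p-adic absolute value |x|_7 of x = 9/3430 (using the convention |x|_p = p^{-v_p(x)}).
|9/3430|_7 = 343

Step 1 — compute v_7(x) by factoring powers of 7 out of the numerator and denominator: v_7(9/3430) = -3. Step 2 — apply |x|_p = p^{-v_p(x)} = 7^{3} = 343.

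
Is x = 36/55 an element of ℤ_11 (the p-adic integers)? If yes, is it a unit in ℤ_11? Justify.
x ∉ ℤ_11 (v_11(x) = -1 < 0)

ℤ_11 = {x ∈ ℚ_11 : v_11(x) ≥ 0} and ℤ_11^× = {x ∈ ℤ_11 : v_11(x) = 0}. Here v_11(36/55) = v_11(num) − v_11(den) = -1; compare against these criteria.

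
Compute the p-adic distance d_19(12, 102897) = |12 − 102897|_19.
d_19(12, 102897) = 1/6859

Step 1 — x − y = 12 − 102897 = -102885. Step 2 — v_19(-102885) = 3 (factor: -102885 = −(19^3 · 15); the sign does not affect v_p). Step 3 — |x − y|_19 = 19^{-3} = 1/6859.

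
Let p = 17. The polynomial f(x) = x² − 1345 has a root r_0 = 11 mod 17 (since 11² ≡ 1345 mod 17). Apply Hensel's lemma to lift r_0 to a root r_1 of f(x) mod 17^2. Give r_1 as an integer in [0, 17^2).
r_1 = 198 (mod 289)

Hensel's recurrence: r_{i+1} = r_i − f(r_i)·(f′(r_i))^{-1} mod 17^{i+2}, with f′(x) = 2x. Iterate:
  r_0 = 11 (mod 17)
  r_1 = 198 (mod 289)
Final: r_1 = 198, and one checks f(r_1) ≡ 0 mod 17^2.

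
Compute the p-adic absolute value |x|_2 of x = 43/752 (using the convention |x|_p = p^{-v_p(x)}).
|43/752|_2 = 16

Step 1 — compute v_2(x) by factoring powers of 2 out of the numerator and denominator: v_2(43/752) = -4. Step 2 — apply |x|_p = p^{-v_p(x)} = 2^{4} = 16.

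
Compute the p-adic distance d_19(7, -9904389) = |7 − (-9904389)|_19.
d_19(7, -9904389) = 1/2476099

Step 1 — x − y = 7 − (-9904389) = 9904396. Step 2 — v_19(9904396) = 5 (factor: 9904396 = (19^5 · 4); the sign does not affect v_p). Step 3 — |x − y|_19 = 19^{-5} = 1/2476099.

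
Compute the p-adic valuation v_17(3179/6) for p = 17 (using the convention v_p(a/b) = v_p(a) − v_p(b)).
v_17(3179/6) = 2

Factor powers of 17 from the numerator and denominator of the reduced fraction: 3179 = 17^2 · 11 and 6 = 17^0 · 6. Apply v_p(a/b) = v_p(a) − v_p(b): v_17(3179/6) = 2 − 0 = 2.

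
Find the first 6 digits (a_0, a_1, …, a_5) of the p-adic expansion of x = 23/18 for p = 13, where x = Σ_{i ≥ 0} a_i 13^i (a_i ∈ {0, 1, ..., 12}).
(a_0, …, a_5) = (2, 5, 9, 0, 5, 9)

v_13(23/18) = 0 (numerator and denominator both coprime to 13), so x ∈ ℤ_13^×. Compute digits iteratively via a_i = x_i mod 13, x_{i+1} = (x_i − a_i)/13, with x_0 = x:
  x_0 = 23/18;  a_0 = 2;  x_1 = (x_0 − 2)/13 = -1/18
  x_1 = -1/18;  a_1 = 5;  x_2 = (x_1 − 5)/13 = -7/18
  x_2 = -7/18;  a_2 = 9;  x_3 = (x_2 − 9)/13 = -13/18
  x_3 = -13/18;  a_3 = 0;  x_4 = (x_3 − 0)/13 = -1/18
  x_4 = -1/18;  a_4 = 5;  x_5 = (x_4 − 5)/13 = -7/18
  x_5 = -7/18;  a_5 = 9;  x_6 = (x_5 − 9)/13 = -13/18
Digits: (2, 5, 9, 0, 5, 9).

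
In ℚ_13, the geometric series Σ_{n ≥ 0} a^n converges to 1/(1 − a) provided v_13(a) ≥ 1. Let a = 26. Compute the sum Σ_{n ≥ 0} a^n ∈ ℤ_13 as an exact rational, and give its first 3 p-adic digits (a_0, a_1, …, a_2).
Σ a^n = 1/(1 − a) = -1/25;  first 3 digits = (1, 2, 4)

v_13(a) = 1 ≥ 1, so the series converges in ℤ_13 to 1/(1 − a) = 1/(1 − 26) = -1/25. Expand this rational in ℤ_13: compute digits iteratively via d_i = x_i mod 13, x_{i+1} = (x_i − d_i)/13. The first 3 digits are (1, 2, 4).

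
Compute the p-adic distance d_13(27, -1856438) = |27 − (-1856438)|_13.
d_13(27, -1856438) = 1/371293

Step 1 — x − y = 27 − (-1856438) = 1856465. Step 2 — v_13(1856465) = 5 (factor: 1856465 = (13^5 · 5); the sign does not affect v_p). Step 3 — |x − y|_13 = 13^{-5} = 1/371293.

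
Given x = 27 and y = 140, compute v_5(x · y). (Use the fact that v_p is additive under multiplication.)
v_5(3780) = 1

v_p(x) = 0 (factor: 27 = 5^0 · 27); v_p(y) = 1 (factor: 140 = 5^1 · 28). Additivity: v_p(xy) = v_p(x) + v_p(y) = 0 + 1 = 1. (Direct check: xy = 3780 = 5^1 · (756).)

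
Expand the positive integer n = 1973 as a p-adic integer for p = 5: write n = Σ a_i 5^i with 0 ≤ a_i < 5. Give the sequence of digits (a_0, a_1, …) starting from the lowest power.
(a_0, a_1, …) = (3, 4, 3, 0, 3)

Repeated division by 5 gives the digits low-to-high: 1973 = 3 + 4·5^1 + 3·5^2 + 3·5^4. Digit sequence: (3, 4, 3, 0, 3).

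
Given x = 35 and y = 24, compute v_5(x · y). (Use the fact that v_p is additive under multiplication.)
v_5(840) = 1

v_p(x) = 1 (factor: 35 = 5^1 · 7); v_p(y) = 0 (factor: 24 = 5^0 · 24). Additivity: v_p(xy) = v_p(x) + v_p(y) = 1 + 0 = 1. (Direct check: xy = 840 = 5^1 · (168).)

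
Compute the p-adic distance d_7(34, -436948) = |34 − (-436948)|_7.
d_7(34, -436948) = 1/16807

Step 1 — x − y = 34 − (-436948) = 436982. Step 2 — v_7(436982) = 5 (factor: 436982 = (7^5 · 26); the sign does not affect v_p). Step 3 — |x − y|_7 = 7^{-5} = 1/16807.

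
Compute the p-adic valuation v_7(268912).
v_7(268912) = 5

v_7(n) is the largest exponent k such that 7^k divides n. Factor out: 268912 = 7^5 · 16. (Sign doesn't affect v_p.) So v_7(268912) = 5.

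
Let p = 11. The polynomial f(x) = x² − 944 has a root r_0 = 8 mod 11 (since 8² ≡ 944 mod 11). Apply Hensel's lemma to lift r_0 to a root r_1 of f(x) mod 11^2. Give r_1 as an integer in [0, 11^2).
r_1 = 63 (mod 121)

Hensel's recurrence: r_{i+1} = r_i − f(r_i)·(f′(r_i))^{-1} mod 11^{i+2}, with f′(x) = 2x. Iterate:
  r_0 = 8 (mod 11)
  r_1 = 63 (mod 121)
Final: r_1 = 63, and one checks f(r_1) ≡ 0 mod 11^2.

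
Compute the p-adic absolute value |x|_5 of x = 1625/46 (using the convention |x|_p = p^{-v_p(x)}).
|1625/46|_5 = 1/125

Step 1 — compute v_5(x) by factoring powers of 5 out of the numerator and denominator: v_5(1625/46) = 3. Step 2 — apply |x|_p = p^{-v_p(x)} = 5^{-3} = 1/125.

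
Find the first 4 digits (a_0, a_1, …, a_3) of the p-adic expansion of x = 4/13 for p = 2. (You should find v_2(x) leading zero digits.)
(a_0, …, a_3) = (0, 0, 1, 0)

v_2(4/13) = 2, so a_0 = ... = a_1 = 0. Factor out: x = 2^2 · u with u = 1/13 a unit in ℤ_2. Expand u iteratively via a_{v+i} = u_i mod 2, u_{i+1} = (u_i − a_{v+i})/2:
  u_0 = 1/13;  a_2 = 1;  u_1 = (u_0 − 1)/2 = -6/13
  u_1 = -6/13;  a_3 = 0;  u_2 = (u_1 − 0)/2 = -3/13
Digits: (0, 0, 1, 0).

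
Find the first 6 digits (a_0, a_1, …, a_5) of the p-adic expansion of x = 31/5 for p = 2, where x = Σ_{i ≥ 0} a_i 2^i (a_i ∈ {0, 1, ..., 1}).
(a_0, …, a_5) = (1, 1, 0, 0, 1, 0)

v_2(31/5) = 0 (numerator and denominator both coprime to 2), so x ∈ ℤ_2^×. Compute digits iteratively via a_i = x_i mod 2, x_{i+1} = (x_i − a_i)/2, with x_0 = x:
  x_0 = 31/5;  a_0 = 1;  x_1 = (x_0 − 1)/2 = 13/5
  x_1 = 13/5;  a_1 = 1;  x_2 = (x_1 − 1)/2 = 4/5
  x_2 = 4/5;  a_2 = 0;  x_3 = (x_2 − 0)/2 = 2/5
  x_3 = 2/5;  a_3 = 0;  x_4 = (x_3 − 0)/2 = 1/5
  x_4 = 1/5;  a_4 = 1;  x_5 = (x_4 − 1)/2 = -2/5
  x_5 = -2/5;  a_5 = 0;  x_6 = (x_5 − 0)/2 = -1/5
Digits: (1, 1, 0, 0, 1, 0).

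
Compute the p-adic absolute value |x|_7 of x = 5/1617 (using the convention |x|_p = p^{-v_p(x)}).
|5/1617|_7 = 49

Step 1 — compute v_7(x) by factoring powers of 7 out of the numerator and denominator: v_7(5/1617) = -2. Step 2 — apply |x|_p = p^{-v_p(x)} = 7^{2} = 49.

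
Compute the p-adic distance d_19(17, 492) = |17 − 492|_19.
d_19(17, 492) = 1/19

Step 1 — x − y = 17 − 492 = -475. Step 2 — v_19(-475) = 1 (factor: -475 = −(19^1 · 25); the sign does not affect v_p). Step 3 — |x − y|_19 = 19^{-1} = 1/19.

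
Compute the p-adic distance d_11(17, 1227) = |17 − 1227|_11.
d_11(17, 1227) = 1/121

Step 1 — x − y = 17 − 1227 = -1210. Step 2 — v_11(-1210) = 2 (factor: -1210 = −(11^2 · 10); the sign does not affect v_p). Step 3 — |x − y|_11 = 11^{-2} = 1/121.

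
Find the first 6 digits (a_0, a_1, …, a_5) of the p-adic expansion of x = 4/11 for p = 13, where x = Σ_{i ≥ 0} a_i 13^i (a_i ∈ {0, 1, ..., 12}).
(a_0, …, a_5) = (11, 11, 5, 9, 4, 2)

v_13(4/11) = 0 (numerator and denominator both coprime to 13), so x ∈ ℤ_13^×. Compute digits iteratively via a_i = x_i mod 13, x_{i+1} = (x_i − a_i)/13, with x_0 = x:
  x_0 = 4/11;  a_0 = 11;  x_1 = (x_0 − 11)/13 = -9/11
  x_1 = -9/11;  a_1 = 11;  x_2 = (x_1 − 11)/13 = -10/11
  x_2 = -10/11;  a_2 = 5;  x_3 = (x_2 − 5)/13 = -5/11
  x_3 = -5/11;  a_3 = 9;  x_4 = (x_3 − 9)/13 = -8/11
  x_4 = -8/11;  a_4 = 4;  x_5 = (x_4 − 4)/13 = -4/11
  x_5 = -4/11;  a_5 = 2;  x_6 = (x_5 − 2)/13 = -2/11
Digits: (11, 11, 5, 9, 4, 2).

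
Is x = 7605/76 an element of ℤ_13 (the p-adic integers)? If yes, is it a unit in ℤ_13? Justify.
x ∈ ℤ_13 but not a unit; v_13(x) = 2 > 0

ℤ_13 = {x ∈ ℚ_13 : v_13(x) ≥ 0} and ℤ_13^× = {x ∈ ℤ_13 : v_13(x) = 0}. Here v_13(7605/76) = v_13(num) − v_13(den) = 2; compare against these criteria.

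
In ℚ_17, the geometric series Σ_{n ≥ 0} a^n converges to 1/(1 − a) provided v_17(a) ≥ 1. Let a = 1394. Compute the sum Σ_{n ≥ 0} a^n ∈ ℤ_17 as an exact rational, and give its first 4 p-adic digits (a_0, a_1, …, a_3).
Σ a^n = 1/(1 − a) = -1/1393;  first 4 digits = (1, 14, 13, 11)

v_17(a) = 1 ≥ 1, so the series converges in ℤ_17 to 1/(1 − a) = 1/(1 − 1394) = -1/1393. Expand this rational in ℤ_17: compute digits iteratively via d_i = x_i mod 17, x_{i+1} = (x_i − d_i)/17. The first 4 digits are (1, 14, 13, 11).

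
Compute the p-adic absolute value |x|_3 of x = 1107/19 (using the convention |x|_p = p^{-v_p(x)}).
|1107/19|_3 = 1/27

Step 1 — compute v_3(x) by factoring powers of 3 out of the numerator and denominator: v_3(1107/19) = 3. Step 2 — apply |x|_p = p^{-v_p(x)} = 3^{-3} = 1/27.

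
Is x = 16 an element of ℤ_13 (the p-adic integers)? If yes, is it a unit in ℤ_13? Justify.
x ∈ ℤ_13^× (unit); v_13(x) = 0

ℤ_13 = {x ∈ ℚ_13 : v_13(x) ≥ 0} and ℤ_13^× = {x ∈ ℤ_13 : v_13(x) = 0}. Here v_13(16) = v_13(num) − v_13(den) = 0; compare against these criteria.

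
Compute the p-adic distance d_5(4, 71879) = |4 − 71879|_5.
d_5(4, 71879) = 1/3125

Step 1 — x − y = 4 − 71879 = -71875. Step 2 — v_5(-71875) = 5 (factor: -71875 = −(5^5 · 23); the sign does not affect v_p). Step 3 — |x − y|_5 = 5^{-5} = 1/3125.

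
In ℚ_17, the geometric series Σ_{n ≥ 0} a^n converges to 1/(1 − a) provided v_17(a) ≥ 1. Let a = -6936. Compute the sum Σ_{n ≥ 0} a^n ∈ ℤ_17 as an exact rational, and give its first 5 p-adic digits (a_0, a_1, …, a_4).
Σ a^n = 1/(1 − a) = 1/6937;  first 5 digits = (1, 0, 10, 15, 14)

v_17(a) = 2 ≥ 1, so the series converges in ℤ_17 to 1/(1 − a) = 1/(1 − (-6936)) = 1/6937. Expand this rational in ℤ_17: compute digits iteratively via d_i = x_i mod 17, x_{i+1} = (x_i − d_i)/17. The first 5 digits are (1, 0, 10, 15, 14).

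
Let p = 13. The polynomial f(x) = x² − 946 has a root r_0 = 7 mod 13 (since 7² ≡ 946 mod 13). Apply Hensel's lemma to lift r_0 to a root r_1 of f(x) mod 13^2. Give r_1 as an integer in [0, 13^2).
r_1 = 59 (mod 169)

Hensel's recurrence: r_{i+1} = r_i − f(r_i)·(f′(r_i))^{-1} mod 13^{i+2}, with f′(x) = 2x. Iterate:
  r_0 = 7 (mod 13)
  r_1 = 59 (mod 169)
Final: r_1 = 59, and one checks f(r_1) ≡ 0 mod 13^2.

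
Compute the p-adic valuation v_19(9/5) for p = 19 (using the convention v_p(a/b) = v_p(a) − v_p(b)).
v_19(9/5) = 0

Factor powers of 19 from the numerator and denominator of the reduced fraction: 9 = 19^0 · 9 and 5 = 19^0 · 5. Apply v_p(a/b) = v_p(a) − v_p(b): v_19(9/5) = 0 − 0 = 0.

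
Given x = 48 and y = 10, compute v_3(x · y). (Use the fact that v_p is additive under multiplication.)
v_3(480) = 1

v_p(x) = 1 (factor: 48 = 3^1 · 16); v_p(y) = 0 (factor: 10 = 3^0 · 10). Additivity: v_p(xy) = v_p(x) + v_p(y) = 1 + 0 = 1. (Direct check: xy = 480 = 3^1 · (160).)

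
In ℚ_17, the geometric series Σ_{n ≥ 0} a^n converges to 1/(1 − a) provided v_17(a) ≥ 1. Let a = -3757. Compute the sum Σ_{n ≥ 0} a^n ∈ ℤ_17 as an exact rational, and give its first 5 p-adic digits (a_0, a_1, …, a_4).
Σ a^n = 1/(1 − a) = 1/3758;  first 5 digits = (1, 0, 4, 16, 15)

v_17(a) = 2 ≥ 1, so the series converges in ℤ_17 to 1/(1 − a) = 1/(1 − (-3757)) = 1/3758. Expand this rational in ℤ_17: compute digits iteratively via d_i = x_i mod 17, x_{i+1} = (x_i − d_i)/17. The first 5 digits are (1, 0, 4, 16, 15).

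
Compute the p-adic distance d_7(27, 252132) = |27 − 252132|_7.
d_7(27, 252132) = 1/16807

Step 1 — x − y = 27 − 252132 = -252105. Step 2 — v_7(-252105) = 5 (factor: -252105 = −(7^5 · 15); the sign does not affect v_p). Step 3 — |x − y|_7 = 7^{-5} = 1/16807.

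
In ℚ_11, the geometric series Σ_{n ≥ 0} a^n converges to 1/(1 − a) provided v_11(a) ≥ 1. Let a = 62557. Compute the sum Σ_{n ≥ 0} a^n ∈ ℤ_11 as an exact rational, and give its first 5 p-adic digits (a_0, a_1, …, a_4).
Σ a^n = 1/(1 − a) = -1/62556;  first 5 digits = (1, 0, 0, 3, 4)

v_11(a) = 3 ≥ 1, so the series converges in ℤ_11 to 1/(1 − a) = 1/(1 − 62557) = -1/62556. Expand this rational in ℤ_11: compute digits iteratively via d_i = x_i mod 11, x_{i+1} = (x_i − d_i)/11. The first 5 digits are (1, 0, 0, 3, 4).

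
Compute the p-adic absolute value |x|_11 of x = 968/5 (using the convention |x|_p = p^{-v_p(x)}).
|968/5|_11 = 1/121

Step 1 — compute v_11(x) by factoring powers of 11 out of the numerator and denominator: v_11(968/5) = 2. Step 2 — apply |x|_p = p^{-v_p(x)} = 11^{-2} = 1/121.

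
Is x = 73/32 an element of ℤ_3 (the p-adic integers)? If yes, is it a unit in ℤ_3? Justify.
x ∈ ℤ_3^× (unit); v_3(x) = 0

ℤ_3 = {x ∈ ℚ_3 : v_3(x) ≥ 0} and ℤ_3^× = {x ∈ ℤ_3 : v_3(x) = 0}. Here v_3(73/32) = v_3(num) − v_3(den) = 0; compare against these criteria.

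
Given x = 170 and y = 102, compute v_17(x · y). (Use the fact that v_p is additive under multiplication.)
v_17(17340) = 2

v_p(x) = 1 (factor: 170 = 17^1 · 10); v_p(y) = 1 (factor: 102 = 17^1 · 6). Additivity: v_p(xy) = v_p(x) + v_p(y) = 1 + 1 = 2. (Direct check: xy = 17340 = 17^2 · (60).)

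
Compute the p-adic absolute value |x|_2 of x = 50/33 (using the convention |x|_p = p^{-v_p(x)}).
|50/33|_2 = 1/2

Step 1 — compute v_2(x) by factoring powers of 2 out of the numerator and denominator: v_2(50/33) = 1. Step 2 — apply |x|_p = p^{-v_p(x)} = 2^{-1} = 1/2.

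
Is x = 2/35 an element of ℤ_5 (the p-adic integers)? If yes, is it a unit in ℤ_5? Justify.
x ∉ ℤ_5 (v_5(x) = -1 < 0)

ℤ_5 = {x ∈ ℚ_5 : v_5(x) ≥ 0} and ℤ_5^× = {x ∈ ℤ_5 : v_5(x) = 0}. Here v_5(2/35) = v_5(num) − v_5(den) = -1; compare against these criteria.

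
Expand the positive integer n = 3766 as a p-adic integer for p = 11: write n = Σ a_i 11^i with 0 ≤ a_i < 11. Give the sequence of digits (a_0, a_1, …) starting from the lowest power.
(a_0, a_1, …) = (4, 1, 9, 2)

Repeated division by 11 gives the digits low-to-high: 3766 = 4 + 1·11^1 + 9·11^2 + 2·11^3. Digit sequence: (4, 1, 9, 2).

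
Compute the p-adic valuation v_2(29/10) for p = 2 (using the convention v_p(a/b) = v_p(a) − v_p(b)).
v_2(29/10) = -1

Factor powers of 2 from the numerator and denominator of the reduced fraction: 29 = 2^0 · 29 and 10 = 2^1 · 5. Apply v_p(a/b) = v_p(a) − v_p(b): v_2(29/10) = 0 − 1 = -1.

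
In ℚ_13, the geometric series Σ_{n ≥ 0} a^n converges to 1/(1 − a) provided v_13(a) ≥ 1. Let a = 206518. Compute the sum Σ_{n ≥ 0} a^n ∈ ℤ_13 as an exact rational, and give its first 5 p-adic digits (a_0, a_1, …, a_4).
Σ a^n = 1/(1 − a) = -1/206517;  first 5 digits = (1, 0, 0, 3, 7)

v_13(a) = 3 ≥ 1, so the series converges in ℤ_13 to 1/(1 − a) = 1/(1 − 206518) = -1/206517. Expand this rational in ℤ_13: compute digits iteratively via d_i = x_i mod 13, x_{i+1} = (x_i − d_i)/13. The first 5 digits are (1, 0, 0, 3, 7).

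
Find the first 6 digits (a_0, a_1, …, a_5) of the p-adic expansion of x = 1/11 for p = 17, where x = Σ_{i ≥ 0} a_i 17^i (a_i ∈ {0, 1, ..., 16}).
(a_0, …, a_5) = (14, 10, 4, 9, 1, 3)

v_17(1/11) = 0 (numerator and denominator both coprime to 17), so x ∈ ℤ_17^×. Compute digits iteratively via a_i = x_i mod 17, x_{i+1} = (x_i − a_i)/17, with x_0 = x:
  x_0 = 1/11;  a_0 = 14;  x_1 = (x_0 − 14)/17 = -9/11
  x_1 = -9/11;  a_1 = 10;  x_2 = (x_1 − 10)/17 = -7/11
  x_2 = -7/11;  a_2 = 4;  x_3 = (x_2 − 4)/17 = -3/11
  x_3 = -3/11;  a_3 = 9;  x_4 = (x_3 − 9)/17 = -6/11
  x_4 = -6/11;  a_4 = 1;  x_5 = (x_4 − 1)/17 = -1/11
  x_5 = -1/11;  a_5 = 3;  x_6 = (x_5 − 3)/17 = -2/11
Digits: (14, 10, 4, 9, 1, 3).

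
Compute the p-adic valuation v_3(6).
v_3(6) = 1

v_3(n) is the largest exponent k such that 3^k divides n. Factor out: 6 = 3^1 · 2. (Sign doesn't affect v_p.) So v_3(6) = 1.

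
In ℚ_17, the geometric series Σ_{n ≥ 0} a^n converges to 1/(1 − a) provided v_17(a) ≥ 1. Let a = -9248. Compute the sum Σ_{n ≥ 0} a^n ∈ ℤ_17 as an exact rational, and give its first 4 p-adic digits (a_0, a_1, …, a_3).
Σ a^n = 1/(1 − a) = 1/9249;  first 4 digits = (1, 0, 2, 15)

v_17(a) = 2 ≥ 1, so the series converges in ℤ_17 to 1/(1 − a) = 1/(1 − (-9248)) = 1/9249. Expand this rational in ℤ_17: compute digits iteratively via d_i = x_i mod 17, x_{i+1} = (x_i − d_i)/17. The first 4 digits are (1, 0, 2, 15).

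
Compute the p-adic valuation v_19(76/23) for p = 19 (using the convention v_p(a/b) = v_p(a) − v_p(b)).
v_19(76/23) = 1

Factor powers of 19 from the numerator and denominator of the reduced fraction: 76 = 19^1 · 4 and 23 = 19^0 · 23. Apply v_p(a/b) = v_p(a) − v_p(b): v_19(76/23) = 1 − 0 = 1.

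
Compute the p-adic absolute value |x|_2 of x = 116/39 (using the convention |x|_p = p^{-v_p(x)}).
|116/39|_2 = 1/4

Step 1 — compute v_2(x) by factoring powers of 2 out of the numerator and denominator: v_2(116/39) = 2. Step 2 — apply |x|_p = p^{-v_p(x)} = 2^{-2} = 1/4.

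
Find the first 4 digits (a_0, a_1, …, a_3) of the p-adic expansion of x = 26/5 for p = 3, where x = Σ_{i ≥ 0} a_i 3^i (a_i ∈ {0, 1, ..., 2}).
(a_0, …, a_3) = (1, 2, 1, 2)

v_3(26/5) = 0 (numerator and denominator both coprime to 3), so x ∈ ℤ_3^×. Compute digits iteratively via a_i = x_i mod 3, x_{i+1} = (x_i − a_i)/3, with x_0 = x:
  x_0 = 26/5;  a_0 = 1;  x_1 = (x_0 − 1)/3 = 7/5
  x_1 = 7/5;  a_1 = 2;  x_2 = (x_1 − 2)/3 = -1/5
  x_2 = -1/5;  a_2 = 1;  x_3 = (x_2 − 1)/3 = -2/5
  x_3 = -2/5;  a_3 = 2;  x_4 = (x_3 − 2)/3 = -4/5
Digits: (1, 2, 1, 2).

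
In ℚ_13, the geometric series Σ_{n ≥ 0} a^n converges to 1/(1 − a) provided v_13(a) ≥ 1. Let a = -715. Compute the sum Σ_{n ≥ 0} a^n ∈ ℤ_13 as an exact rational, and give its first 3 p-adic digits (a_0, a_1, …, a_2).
Σ a^n = 1/(1 − a) = 1/716;  first 3 digits = (1, 10, 4)

v_13(a) = 1 ≥ 1, so the series converges in ℤ_13 to 1/(1 − a) = 1/(1 − (-715)) = 1/716. Expand this rational in ℤ_13: compute digits iteratively via d_i = x_i mod 13, x_{i+1} = (x_i − d_i)/13. The first 3 digits are (1, 10, 4).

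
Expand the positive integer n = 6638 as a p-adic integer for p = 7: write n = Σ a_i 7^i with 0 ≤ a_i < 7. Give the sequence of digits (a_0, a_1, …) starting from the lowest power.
(a_0, a_1, …) = (2, 3, 2, 5, 2)

Repeated division by 7 gives the digits low-to-high: 6638 = 2 + 3·7^1 + 2·7^2 + 5·7^3 + 2·7^4. Digit sequence: (2, 3, 2, 5, 2).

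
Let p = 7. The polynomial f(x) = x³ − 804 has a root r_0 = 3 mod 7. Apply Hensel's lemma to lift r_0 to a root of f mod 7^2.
r_1 = 10 (mod 49)

Hensel: r_{i+1} = r_i − f(r_i)/f′(r_i) mod 7^{i+2}, where f′(x) = 3x². Iterate:
  r_0 = 3 (mod 7)
  r_1 = 10 (mod 49)
Final: r = 10 with f(r) ≡ 0 mod 7^2.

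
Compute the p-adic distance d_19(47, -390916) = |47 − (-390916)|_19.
d_19(47, -390916) = 1/130321

Step 1 — x − y = 47 − (-390916) = 390963. Step 2 — v_19(390963) = 4 (factor: 390963 = (19^4 · 3); the sign does not affect v_p). Step 3 — |x − y|_19 = 19^{-4} = 1/130321.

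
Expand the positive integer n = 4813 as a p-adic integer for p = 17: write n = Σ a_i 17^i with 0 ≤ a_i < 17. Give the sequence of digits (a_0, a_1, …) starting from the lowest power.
(a_0, a_1, …) = (2, 11, 16)

Repeated division by 17 gives the digits low-to-high: 4813 = 2 + 11·17^1 + 16·17^2. Digit sequence: (2, 11, 16).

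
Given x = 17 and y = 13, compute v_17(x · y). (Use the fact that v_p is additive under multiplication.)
v_17(221) = 1

v_p(x) = 1 (factor: 17 = 17^1 · 1); v_p(y) = 0 (factor: 13 = 17^0 · 13). Additivity: v_p(xy) = v_p(x) + v_p(y) = 1 + 0 = 1. (Direct check: xy = 221 = 17^1 · (13).)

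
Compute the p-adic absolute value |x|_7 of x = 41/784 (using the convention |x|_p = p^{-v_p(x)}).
|41/784|_7 = 49

Step 1 — compute v_7(x) by factoring powers of 7 out of the numerator and denominator: v_7(41/784) = -2. Step 2 — apply |x|_p = p^{-v_p(x)} = 7^{2} = 49.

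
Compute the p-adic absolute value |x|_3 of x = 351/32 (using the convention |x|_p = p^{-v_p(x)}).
|351/32|_3 = 1/27

Step 1 — compute v_3(x) by factoring powers of 3 out of the numerator and denominator: v_3(351/32) = 3. Step 2 — apply |x|_p = p^{-v_p(x)} = 3^{-3} = 1/27.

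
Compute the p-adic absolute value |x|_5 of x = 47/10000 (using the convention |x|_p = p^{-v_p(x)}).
|47/10000|_5 = 625

Step 1 — compute v_5(x) by factoring powers of 5 out of the numerator and denominator: v_5(47/10000) = -4. Step 2 — apply |x|_p = p^{-v_p(x)} = 5^{4} = 625.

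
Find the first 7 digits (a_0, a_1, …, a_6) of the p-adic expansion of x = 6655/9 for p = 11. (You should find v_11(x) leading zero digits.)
(a_0, …, a_6) = (0, 0, 0, 3, 1, 6, 8)

v_11(6655/9) = 3, so a_0 = ... = a_2 = 0. Factor out: x = 11^3 · u with u = 5/9 a unit in ℤ_11. Expand u iteratively via a_{v+i} = u_i mod 11, u_{i+1} = (u_i − a_{v+i})/11:
  u_0 = 5/9;  a_3 = 3;  u_1 = (u_0 − 3)/11 = -2/9
  u_1 = -2/9;  a_4 = 1;  u_2 = (u_1 − 1)/11 = -1/9
  u_2 = -1/9;  a_5 = 6;  u_3 = (u_2 − 6)/11 = -5/9
  u_3 = -5/9;  a_6 = 8;  u_4 = (u_3 − 8)/11 = -7/9
Digits: (0, 0, 0, 3, 1, 6, 8).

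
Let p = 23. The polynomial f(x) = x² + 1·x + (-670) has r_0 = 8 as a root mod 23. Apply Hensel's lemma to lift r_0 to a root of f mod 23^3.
r_2 = 3435 (mod 12167)

Hensel: r_{i+1} = r_i − f(r_i)·(f′(r_i))^{-1} mod 23^{i+2}, f′(x) = 2x + 1. Iterate:
  r_0 = 8 (mod 23)
  r_1 = 261 (mod 529)
  r_2 = 3435 (mod 12167)
Final: r = 3435 satisfies f(r) ≡ 0 mod 23^3.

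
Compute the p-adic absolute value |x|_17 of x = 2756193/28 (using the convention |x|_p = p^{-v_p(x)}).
|2756193/28|_17 = 1/83521

Step 1 — compute v_17(x) by factoring powers of 17 out of the numerator and denominator: v_17(2756193/28) = 4. Step 2 — apply |x|_p = p^{-v_p(x)} = 17^{-4} = 1/83521.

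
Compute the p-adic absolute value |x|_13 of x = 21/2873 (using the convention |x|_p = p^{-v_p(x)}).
|21/2873|_13 = 169

Step 1 — compute v_13(x) by factoring powers of 13 out of the numerator and denominator: v_13(21/2873) = -2. Step 2 — apply |x|_p = p^{-v_p(x)} = 13^{2} = 169.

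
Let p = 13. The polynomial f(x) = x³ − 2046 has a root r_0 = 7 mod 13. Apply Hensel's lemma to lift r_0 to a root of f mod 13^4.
r_3 = 16361 (mod 28561)

Hensel: r_{i+1} = r_i − f(r_i)/f′(r_i) mod 13^{i+2}, where f′(x) = 3x². Iterate:
  r_0 = 7 (mod 13)
  r_1 = 137 (mod 169)
  r_2 = 982 (mod 2197)
  r_3 = 16361 (mod 28561)
Final: r = 16361 with f(r) ≡ 0 mod 13^4.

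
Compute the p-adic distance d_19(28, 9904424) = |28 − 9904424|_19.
d_19(28, 9904424) = 1/2476099

Step 1 — x − y = 28 − 9904424 = -9904396. Step 2 — v_19(-9904396) = 5 (factor: -9904396 = −(19^5 · 4); the sign does not affect v_p). Step 3 — |x − y|_19 = 19^{-5} = 1/2476099.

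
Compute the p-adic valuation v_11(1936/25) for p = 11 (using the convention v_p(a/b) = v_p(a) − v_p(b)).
v_11(1936/25) = 2

Factor powers of 11 from the numerator and denominator of the reduced fraction: 1936 = 11^2 · 16 and 25 = 11^0 · 25. Apply v_p(a/b) = v_p(a) − v_p(b): v_11(1936/25) = 2 − 0 = 2.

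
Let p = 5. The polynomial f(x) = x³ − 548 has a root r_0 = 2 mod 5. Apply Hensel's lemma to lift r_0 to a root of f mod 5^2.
r_1 = 22 (mod 25)

Hensel: r_{i+1} = r_i − f(r_i)/f′(r_i) mod 5^{i+2}, where f′(x) = 3x². Iterate:
  r_0 = 2 (mod 5)
  r_1 = 22 (mod 25)
Final: r = 22 with f(r) ≡ 0 mod 5^2.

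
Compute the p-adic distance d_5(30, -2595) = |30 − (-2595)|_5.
d_5(30, -2595) = 1/125

Step 1 — x − y = 30 − (-2595) = 2625. Step 2 — v_5(2625) = 3 (factor: 2625 = (5^3 · 21); the sign does not affect v_p). Step 3 — |x − y|_5 = 5^{-3} = 1/125.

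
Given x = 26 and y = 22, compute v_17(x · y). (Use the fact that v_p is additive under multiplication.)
v_17(572) = 0

v_p(x) = 0 (factor: 26 = 17^0 · 26); v_p(y) = 0 (factor: 22 = 17^0 · 22). Additivity: v_p(xy) = v_p(x) + v_p(y) = 0 + 0 = 0. (Direct check: xy = 572 = 17^0 · (572).)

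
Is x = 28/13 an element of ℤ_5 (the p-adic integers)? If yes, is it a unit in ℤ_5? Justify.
x ∈ ℤ_5^× (unit); v_5(x) = 0

ℤ_5 = {x ∈ ℚ_5 : v_5(x) ≥ 0} and ℤ_5^× = {x ∈ ℤ_5 : v_5(x) = 0}. Here v_5(28/13) = v_5(num) − v_5(den) = 0; compare against these criteria.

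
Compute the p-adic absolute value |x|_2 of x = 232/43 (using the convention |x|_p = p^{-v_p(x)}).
|232/43|_2 = 1/8

Step 1 — compute v_2(x) by factoring powers of 2 out of the numerator and denominator: v_2(232/43) = 3. Step 2 — apply |x|_p = p^{-v_p(x)} = 2^{-3} = 1/8.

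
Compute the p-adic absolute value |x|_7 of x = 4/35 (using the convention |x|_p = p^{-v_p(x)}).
|4/35|_7 = 7

Step 1 — compute v_7(x) by factoring powers of 7 out of the numerator and denominator: v_7(4/35) = -1. Step 2 — apply |x|_p = p^{-v_p(x)} = 7^{1} = 7.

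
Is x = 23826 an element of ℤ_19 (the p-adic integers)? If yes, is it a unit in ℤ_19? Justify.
x ∈ ℤ_19 but not a unit; v_19(x) = 2 > 0

ℤ_19 = {x ∈ ℚ_19 : v_19(x) ≥ 0} and ℤ_19^× = {x ∈ ℤ_19 : v_19(x) = 0}. Here v_19(23826) = v_19(num) − v_19(den) = 2; compare against these criteria.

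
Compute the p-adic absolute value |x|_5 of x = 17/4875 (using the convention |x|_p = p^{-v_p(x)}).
|17/4875|_5 = 125

Step 1 — compute v_5(x) by factoring powers of 5 out of the numerator and denominator: v_5(17/4875) = -3. Step 2 — apply |x|_p = p^{-v_p(x)} = 5^{3} = 125.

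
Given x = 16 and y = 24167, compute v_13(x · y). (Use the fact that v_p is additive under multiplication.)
v_13(386672) = 3

v_p(x) = 0 (factor: 16 = 13^0 · 16); v_p(y) = 3 (factor: 24167 = 13^3 · 11). Additivity: v_p(xy) = v_p(x) + v_p(y) = 0 + 3 = 3. (Direct check: xy = 386672 = 13^3 · (176).)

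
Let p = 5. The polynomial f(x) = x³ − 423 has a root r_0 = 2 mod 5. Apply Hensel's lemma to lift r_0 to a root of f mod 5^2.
r_1 = 22 (mod 25)

Hensel: r_{i+1} = r_i − f(r_i)/f′(r_i) mod 5^{i+2}, where f′(x) = 3x². Iterate:
  r_0 = 2 (mod 5)
  r_1 = 22 (mod 25)
Final: r = 22 with f(r) ≡ 0 mod 5^2.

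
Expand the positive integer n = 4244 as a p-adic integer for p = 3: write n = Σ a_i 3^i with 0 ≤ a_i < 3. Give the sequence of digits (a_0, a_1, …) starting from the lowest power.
(a_0, a_1, …) = (2, 1, 0, 1, 1, 2, 2, 1)

Repeated division by 3 gives the digits low-to-high: 4244 = 2 + 1·3^1 + 1·3^3 + 1·3^4 + 2·3^5 + 2·3^6 + 1·3^7. Digit sequence: (2, 1, 0, 1, 1, 2, 2, 1).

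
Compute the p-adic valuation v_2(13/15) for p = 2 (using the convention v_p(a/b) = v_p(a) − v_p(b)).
v_2(13/15) = 0

Factor powers of 2 from the numerator and denominator of the reduced fraction: 13 = 2^0 · 13 and 15 = 2^0 · 15. Apply v_p(a/b) = v_p(a) − v_p(b): v_2(13/15) = 0 − 0 = 0.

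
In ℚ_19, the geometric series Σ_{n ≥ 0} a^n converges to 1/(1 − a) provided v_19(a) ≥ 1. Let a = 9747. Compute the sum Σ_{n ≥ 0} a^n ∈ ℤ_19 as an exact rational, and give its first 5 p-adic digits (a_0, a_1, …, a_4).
Σ a^n = 1/(1 − a) = -1/9746;  first 5 digits = (1, 0, 8, 1, 7)

v_19(a) = 2 ≥ 1, so the series converges in ℤ_19 to 1/(1 − a) = 1/(1 − 9747) = -1/9746. Expand this rational in ℤ_19: compute digits iteratively via d_i = x_i mod 19, x_{i+1} = (x_i − d_i)/19. The first 5 digits are (1, 0, 8, 1, 7).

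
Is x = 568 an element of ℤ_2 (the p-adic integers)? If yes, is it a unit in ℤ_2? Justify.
x ∈ ℤ_2 but not a unit; v_2(x) = 3 > 0

ℤ_2 = {x ∈ ℚ_2 : v_2(x) ≥ 0} and ℤ_2^× = {x ∈ ℤ_2 : v_2(x) = 0}. Here v_2(568) = v_2(num) − v_2(den) = 3; compare against these criteria.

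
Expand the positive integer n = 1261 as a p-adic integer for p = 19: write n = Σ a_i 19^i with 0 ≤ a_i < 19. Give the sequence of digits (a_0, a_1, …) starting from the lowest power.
(a_0, a_1, …) = (7, 9, 3)

Repeated division by 19 gives the digits low-to-high: 1261 = 7 + 9·19^1 + 3·19^2. Digit sequence: (7, 9, 3).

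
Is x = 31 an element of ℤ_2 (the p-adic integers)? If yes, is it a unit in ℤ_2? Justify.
x ∈ ℤ_2^× (unit); v_2(x) = 0

ℤ_2 = {x ∈ ℚ_2 : v_2(x) ≥ 0} and ℤ_2^× = {x ∈ ℤ_2 : v_2(x) = 0}. Here v_2(31) = v_2(num) − v_2(den) = 0; compare against these criteria.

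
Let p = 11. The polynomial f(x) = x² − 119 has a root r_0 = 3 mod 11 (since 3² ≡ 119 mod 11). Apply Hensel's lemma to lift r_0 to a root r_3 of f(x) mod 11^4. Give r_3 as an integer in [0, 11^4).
r_3 = 6152 (mod 14641)

Hensel's recurrence: r_{i+1} = r_i − f(r_i)·(f′(r_i))^{-1} mod 11^{i+2}, with f′(x) = 2x. Iterate:
  r_0 = 3 (mod 11)
  r_1 = 102 (mod 121)
  r_2 = 828 (mod 1331)
  r_3 = 6152 (mod 14641)
Final: r_3 = 6152, and one checks f(r_3) ≡ 0 mod 11^4.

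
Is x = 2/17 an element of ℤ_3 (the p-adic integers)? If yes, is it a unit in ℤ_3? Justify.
x ∈ ℤ_3^× (unit); v_3(x) = 0

ℤ_3 = {x ∈ ℚ_3 : v_3(x) ≥ 0} and ℤ_3^× = {x ∈ ℤ_3 : v_3(x) = 0}. Here v_3(2/17) = v_3(num) − v_3(den) = 0; compare against these criteria.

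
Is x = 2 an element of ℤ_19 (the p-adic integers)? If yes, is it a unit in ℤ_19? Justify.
x ∈ ℤ_19^× (unit); v_19(x) = 0

ℤ_19 = {x ∈ ℚ_19 : v_19(x) ≥ 0} and ℤ_19^× = {x ∈ ℤ_19 : v_19(x) = 0}. Here v_19(2) = v_19(num) − v_19(den) = 0; compare against these criteria.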